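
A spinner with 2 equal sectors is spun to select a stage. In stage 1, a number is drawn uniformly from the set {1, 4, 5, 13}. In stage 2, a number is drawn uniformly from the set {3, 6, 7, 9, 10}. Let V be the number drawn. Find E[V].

E[V | stage 1] = (1+4+5+13)/4 = 23/4.
E[V | stage 2] = (3+6+7+9+10)/5 = 7.
By the law of total expectation,
E[V] = (1/2)·(23/4) + (1/2)·(7) = 51/8.

51/8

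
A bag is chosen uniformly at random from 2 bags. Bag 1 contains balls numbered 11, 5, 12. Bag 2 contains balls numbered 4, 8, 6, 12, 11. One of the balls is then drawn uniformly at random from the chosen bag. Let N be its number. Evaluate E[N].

263/30

E[N | bag 1] = (11+5+12)/3 = 28/3.
E[N | bag 2] = (4+8+6+12+11)/5 = 41/5.
E[N] = (1/2)·(28/3) + (1/2)·(41/5) = 263/30.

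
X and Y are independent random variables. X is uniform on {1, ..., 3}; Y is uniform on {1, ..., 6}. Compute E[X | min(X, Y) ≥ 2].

5/2

P(min(X, Y) ≥ 2) = 5/9.
Summing X·P(x,y) over outcomes with min(X, Y) ≥ 2 gives 25/18.
E[X | min(X, Y) ≥ 2] = (25/18) / (5/9) = 5/2.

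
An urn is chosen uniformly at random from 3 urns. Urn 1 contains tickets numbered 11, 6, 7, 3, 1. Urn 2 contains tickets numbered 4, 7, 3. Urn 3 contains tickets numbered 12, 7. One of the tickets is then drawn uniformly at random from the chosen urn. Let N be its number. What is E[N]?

593/90

E[N | urn 1] = (11+6+7+3+1)/5 = 28/5.
E[N | urn 2] = (4+7+3)/3 = 14/3.
E[N | urn 3] = (12+7)/2 = 19/2.
E[N] = (1/3)·(28/5) + (1/3)·(14/3) + (1/3)·(19/2) = 593/90.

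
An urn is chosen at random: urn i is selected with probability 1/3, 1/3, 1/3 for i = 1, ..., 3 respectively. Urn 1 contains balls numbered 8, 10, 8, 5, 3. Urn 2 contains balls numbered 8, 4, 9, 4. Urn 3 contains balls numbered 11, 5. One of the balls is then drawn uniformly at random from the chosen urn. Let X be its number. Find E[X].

E[X | urn 1] = (8+10+8+5+3)/5 = 34/5.
E[X | urn 2] = (8+4+9+4)/4 = 25/4.
E[X | urn 3] = (11+5)/2 = 8.
E[X] = (1/3)·(34/5) + (1/3)·(25/4) + (1/3)·(8) = 421/60.

421/60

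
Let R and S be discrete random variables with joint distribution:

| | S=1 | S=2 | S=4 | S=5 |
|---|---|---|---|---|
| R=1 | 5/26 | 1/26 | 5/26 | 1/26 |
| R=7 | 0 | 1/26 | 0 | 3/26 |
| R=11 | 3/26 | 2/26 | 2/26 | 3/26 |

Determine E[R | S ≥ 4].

41/7

P(S ≥ 4) = 7/13.
Summing R·P(R=x,S=y) over the conditioning event gives 41/13.
E[R | S ≥ 4] = (41/13) / (7/13) = 41/7.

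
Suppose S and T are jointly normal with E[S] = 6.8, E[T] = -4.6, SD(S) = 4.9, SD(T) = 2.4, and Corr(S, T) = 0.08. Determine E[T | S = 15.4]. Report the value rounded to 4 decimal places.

The regression of T on S has slope ρ·σ_T/σ_S and passes through (μ_S, μ_T).
E[T | S=15.4] = -4.6 + (0.08)·(2.4/4.9)·(15.4 − (6.8)) = -4.6 + (0.039184)·(8.6) = -4.2630.

-4.2630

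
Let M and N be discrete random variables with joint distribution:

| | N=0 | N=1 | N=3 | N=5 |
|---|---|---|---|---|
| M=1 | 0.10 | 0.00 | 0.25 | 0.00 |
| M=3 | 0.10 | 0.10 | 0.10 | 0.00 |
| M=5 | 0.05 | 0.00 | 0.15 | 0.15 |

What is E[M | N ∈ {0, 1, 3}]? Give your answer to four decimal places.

P(N ∈ {0, 1, 3}) = 0.85.
Σ M·P over the event = 1·(0.10) + 1·(0.25) + 3·(0.10) + 3·(0.10) + 3·(0.10) + 5·(0.05) + 5·(0.15) = 2.25.
E[M | N ∈ {0, 1, 3}] = (2.25) / (0.85) = 2.6471.

2.6471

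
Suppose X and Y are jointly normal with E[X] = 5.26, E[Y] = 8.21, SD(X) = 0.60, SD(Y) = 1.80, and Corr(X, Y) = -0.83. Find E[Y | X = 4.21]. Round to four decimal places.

The regression of Y on X has slope ρ·σ_Y/σ_X and passes through (μ_X, μ_Y).
E[Y | X=4.21] = 8.21 + (-0.83)·(1.80/0.60)·(4.21 − (5.26)) = 8.21 + (-2.49)·(-1.05) = 10.8245.

10.8245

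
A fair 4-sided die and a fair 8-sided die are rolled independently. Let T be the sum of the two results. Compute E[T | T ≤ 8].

P(T ≤ 8) = 11/16.
Σ over the event: 2·1/32 + 3·1/16 + 4·3/32 + 5·1/8 + 6·1/8 + 7·1/8 + 8·1/8 = 31/8.
E[T | T ≤ 8] = (31/8) / (11/16) = 62/11.

62/11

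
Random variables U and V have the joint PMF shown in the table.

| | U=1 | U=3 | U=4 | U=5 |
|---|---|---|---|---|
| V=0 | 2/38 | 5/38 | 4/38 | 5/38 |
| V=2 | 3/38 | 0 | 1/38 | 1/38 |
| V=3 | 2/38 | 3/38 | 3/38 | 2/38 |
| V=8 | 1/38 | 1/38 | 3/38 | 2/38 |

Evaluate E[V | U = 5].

12/5

P(U = 5) = 5/19.
Summing V·P(U=x,V=y) over the conditioning event gives 12/19.
E[V | U = 5] = (12/19) / (5/19) = 12/5.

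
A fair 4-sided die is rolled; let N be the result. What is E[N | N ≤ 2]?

3/2

Given N ≤ 2, N is equally likely to be any of {1, 2}.
E[N | N ≤ 2] = (1 + 2) / 2 = 3/2.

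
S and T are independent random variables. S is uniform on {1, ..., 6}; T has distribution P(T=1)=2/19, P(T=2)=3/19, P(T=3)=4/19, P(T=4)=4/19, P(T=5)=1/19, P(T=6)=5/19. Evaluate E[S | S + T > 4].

187/49

P(S + T > 4) = 49/57.
Summing S·P(x,y) over outcomes with S + T > 4 gives 187/57.
E[S | S + T > 4] = (187/57) / (49/57) = 187/49.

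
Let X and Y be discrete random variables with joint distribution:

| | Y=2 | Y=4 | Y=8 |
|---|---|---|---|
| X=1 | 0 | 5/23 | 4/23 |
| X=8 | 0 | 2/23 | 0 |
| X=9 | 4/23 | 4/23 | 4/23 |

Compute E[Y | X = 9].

P(X = 9) = 12/23.
Summing Y·P(X=x,Y=y) over the conditioning event gives 56/23.
E[Y | X = 9] = (56/23) / (12/23) = 14/3.

14/3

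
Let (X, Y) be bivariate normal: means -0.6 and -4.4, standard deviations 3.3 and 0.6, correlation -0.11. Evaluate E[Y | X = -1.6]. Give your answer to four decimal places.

-4.3800

For a bivariate normal, E[Y | X=x] = μ_Y + ρ·(σ_Y/σ_X)·(x − μ_X).
E[Y | X=-1.6] = -4.4 + (-0.11)·(0.6/3.3)·(-1.6 − (-0.6)) = -4.4 + (-0.02)·(-1) = -4.3800.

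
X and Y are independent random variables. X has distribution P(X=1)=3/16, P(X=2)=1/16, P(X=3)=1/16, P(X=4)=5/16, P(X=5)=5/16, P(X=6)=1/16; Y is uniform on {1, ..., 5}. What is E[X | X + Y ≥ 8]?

P(X + Y ≥ 8) = 3/8.
Summing X·P(x,y) over outcomes with X + Y ≥ 8 gives 71/40.
E[X | X + Y ≥ 8] = (71/40) / (3/8) = 71/15.

71/15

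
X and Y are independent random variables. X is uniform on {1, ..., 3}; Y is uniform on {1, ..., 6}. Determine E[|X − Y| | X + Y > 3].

11/5

P(X + Y > 3) = 5/6.
Summing |X−Y|·P(x,y) over outcomes with X + Y > 3 gives 11/6.
E[|X − Y| | X + Y > 3] = (11/6) / (5/6) = 11/5.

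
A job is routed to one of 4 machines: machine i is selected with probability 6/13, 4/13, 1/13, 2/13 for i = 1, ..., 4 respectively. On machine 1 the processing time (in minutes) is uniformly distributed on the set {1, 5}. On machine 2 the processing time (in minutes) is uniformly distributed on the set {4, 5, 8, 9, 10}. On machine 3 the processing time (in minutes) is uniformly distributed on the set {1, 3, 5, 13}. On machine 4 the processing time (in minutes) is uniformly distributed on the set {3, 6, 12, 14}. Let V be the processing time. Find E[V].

349/65

E[V | machine 1] = (1+5)/2 = 3.
E[V | machine 2] = (4+5+8+9+10)/5 = 36/5.
E[V | machine 3] = (1+3+5+13)/4 = 11/2.
E[V | machine 4] = (3+6+12+14)/4 = 35/4.
E[V] = (6/13)·(3) + (4/13)·(36/5) + (1/13)·(11/2) + (2/13)·(35/4) = 349/65.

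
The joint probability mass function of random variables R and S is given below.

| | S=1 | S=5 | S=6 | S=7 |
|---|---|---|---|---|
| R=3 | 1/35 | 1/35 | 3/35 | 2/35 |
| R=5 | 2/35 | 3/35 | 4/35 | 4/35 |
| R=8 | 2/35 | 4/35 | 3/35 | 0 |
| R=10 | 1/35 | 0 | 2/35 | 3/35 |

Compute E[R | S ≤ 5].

P(S ≤ 5) = 2/5.
Summing R·P(R=x,S=y) over the conditioning event gives 89/35.
E[R | S ≤ 5] = (89/35) / (2/5) = 89/14.

89/14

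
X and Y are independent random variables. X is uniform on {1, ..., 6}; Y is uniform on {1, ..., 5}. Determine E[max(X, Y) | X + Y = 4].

Outcomes with X + Y = 4: (1,3), (2,2), (3,1), each with probability 1/30.
E[max(X, Y) | X + Y = 4] = (3 + 2 + 3) / 3 = 8/3.

8/3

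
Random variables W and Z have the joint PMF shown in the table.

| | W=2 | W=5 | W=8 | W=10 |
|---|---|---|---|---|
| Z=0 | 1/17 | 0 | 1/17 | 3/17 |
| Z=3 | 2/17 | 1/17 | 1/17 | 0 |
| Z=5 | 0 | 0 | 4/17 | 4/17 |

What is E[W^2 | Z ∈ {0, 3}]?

155/3

P(Z ∈ {0, 3}) = 9/17.
Σ W^2·P over the event = 4·(1/17) + 4·(2/17) + 25·(1/17) + 64·(1/17) + 64·(1/17) + 100·(3/17) = 465/17.
E[W^2 | Z ∈ {0, 3}] = (465/17) / (9/17) = 155/3.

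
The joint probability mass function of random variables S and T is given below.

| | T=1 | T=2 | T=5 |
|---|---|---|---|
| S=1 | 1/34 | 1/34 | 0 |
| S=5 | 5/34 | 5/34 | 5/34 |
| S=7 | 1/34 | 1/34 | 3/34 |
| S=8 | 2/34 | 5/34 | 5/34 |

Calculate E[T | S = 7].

18/5

P(S = 7) = 5/34.
Σ T·P over the event = 1·(1/34) + 2·(1/34) + 5·(3/34) = 9/17.
E[T | S = 7] = (9/17) / (5/34) = 18/5.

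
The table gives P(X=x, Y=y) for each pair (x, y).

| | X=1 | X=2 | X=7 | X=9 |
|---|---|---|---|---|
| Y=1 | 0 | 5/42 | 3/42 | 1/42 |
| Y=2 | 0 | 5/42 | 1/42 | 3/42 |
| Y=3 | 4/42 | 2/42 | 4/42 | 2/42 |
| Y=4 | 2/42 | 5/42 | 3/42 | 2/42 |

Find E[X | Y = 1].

P(Y = 1) = 3/14.
Summing X·P(X=x,Y=y) over the conditioning event gives 20/21.
E[X | Y = 1] = (20/21) / (3/14) = 40/9.

40/9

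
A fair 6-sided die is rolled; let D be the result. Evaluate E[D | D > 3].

Given D > 3, D is equally likely to be any of {4, 5, 6}.
E[D | D > 3] = (4 + 5 + 6) / 3 = 5.

5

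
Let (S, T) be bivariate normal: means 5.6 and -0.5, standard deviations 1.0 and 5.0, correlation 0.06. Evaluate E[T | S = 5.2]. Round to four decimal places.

For a bivariate normal, E[T | S=x] = μ_T + ρ·(σ_T/σ_S)·(x − μ_S).
E[T | S=5.2] = -0.5 + (0.06)·(5.0/1.0)·(5.2 − (5.6)) = -0.5 + (0.3)·(-0.4) = -0.6200.

-0.6200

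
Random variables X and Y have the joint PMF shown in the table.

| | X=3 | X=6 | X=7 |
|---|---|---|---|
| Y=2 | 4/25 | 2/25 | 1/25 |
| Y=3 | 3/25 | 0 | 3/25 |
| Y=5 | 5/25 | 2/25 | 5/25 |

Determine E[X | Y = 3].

P(Y = 3) = 6/25.
Σ X·P over the event = 3·(3/25) + 7·(3/25) = 6/5.
E[X | Y = 3] = (6/5) / (6/25) = 5.

5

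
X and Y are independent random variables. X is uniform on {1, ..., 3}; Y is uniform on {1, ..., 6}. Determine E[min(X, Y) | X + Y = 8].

5/2

Outcomes with X + Y = 8: (2,6), (3,5), each with probability 1/18.
E[min(X, Y) | X + Y = 8] = (2 + 3) / 2 = 5/2.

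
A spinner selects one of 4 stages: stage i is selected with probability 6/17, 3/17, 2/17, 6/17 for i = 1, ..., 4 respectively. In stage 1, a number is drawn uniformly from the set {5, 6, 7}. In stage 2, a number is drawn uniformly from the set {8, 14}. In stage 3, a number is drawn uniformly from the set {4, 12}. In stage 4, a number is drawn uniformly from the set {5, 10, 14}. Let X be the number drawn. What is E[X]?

E[X | stage 1] = (5+6+7)/3 = 6.
E[X | stage 2] = (8+14)/2 = 11.
E[X | stage 3] = (4+12)/2 = 8.
E[X | stage 4] = (5+10+14)/3 = 29/3.
E[X] = (6/17)·(6) + (3/17)·(11) + (2/17)·(8) + (6/17)·(29/3) = 143/17.

143/17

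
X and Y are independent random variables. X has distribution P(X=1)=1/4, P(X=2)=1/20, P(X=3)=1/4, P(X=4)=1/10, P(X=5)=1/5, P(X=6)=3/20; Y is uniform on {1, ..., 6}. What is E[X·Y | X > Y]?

565/48

P(X > Y) = 2/5.
Summing XY·P(x,y) over outcomes with X > Y gives 113/24.
E[X·Y | X > Y] = (113/24) / (2/5) = 565/48.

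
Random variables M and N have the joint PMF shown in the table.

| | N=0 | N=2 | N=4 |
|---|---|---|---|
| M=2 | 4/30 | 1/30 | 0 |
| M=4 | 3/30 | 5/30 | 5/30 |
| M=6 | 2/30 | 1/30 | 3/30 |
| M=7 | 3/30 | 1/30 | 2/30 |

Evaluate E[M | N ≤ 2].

P(N ≤ 2) = 2/3.
Σ M·P over the event = 2·(4/30) + 2·(1/30) + 4·(3/30) + 4·(5/30) + 6·(2/30) + 6·(1/30) + 7·(3/30) + 7·(1/30) = 44/15.
E[M | N ≤ 2] = (44/15) / (2/3) = 22/5.

22/5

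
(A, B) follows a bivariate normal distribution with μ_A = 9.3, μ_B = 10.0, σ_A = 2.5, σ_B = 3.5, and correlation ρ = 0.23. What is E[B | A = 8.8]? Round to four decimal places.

9.8390

E[B | A=x] = μ_B + ρ(σ_B/σ_A)(x − μ_A) for jointly normal variables.
E[B | A=8.8] = 10.0 + (0.23)·(3.5/2.5)·(8.8 − (9.3)) = 10.0 + (0.322)·(-0.5) = 9.8390.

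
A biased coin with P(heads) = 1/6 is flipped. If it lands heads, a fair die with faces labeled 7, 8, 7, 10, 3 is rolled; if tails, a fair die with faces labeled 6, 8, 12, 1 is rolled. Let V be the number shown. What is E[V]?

E[V | heads] = (7+8+7+10+3)/5 = 7.
E[V | tails] = (6+8+12+1)/4 = 27/4.
By the law of total expectation,
E[V] = (1/6)·(7) + (5/6)·(27/4) = 163/24.

163/24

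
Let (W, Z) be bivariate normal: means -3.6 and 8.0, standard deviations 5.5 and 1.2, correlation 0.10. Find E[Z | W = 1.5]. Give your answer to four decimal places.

8.1113

The regression of Z on W has slope ρ·σ_Z/σ_W and passes through (μ_W, μ_Z).
E[Z | W=1.5] = 8.0 + (0.10)·(1.2/5.5)·(1.5 − (-3.6)) = 8.0 + (0.021818)·(5.1) = 8.1113.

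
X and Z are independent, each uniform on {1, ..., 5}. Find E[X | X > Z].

Outcomes with X > Z: (2,1), (3,1), (3,2), (4,1), (4,2), (4,3), (5,1), (5,2), (5,3), (5,4), each with probability 1/25.
E[X | X > Z] = (2 + 3 + 3 + 4 + 4 + 4 + 5 + 5 + 5 + 5) / 10 = 4.

4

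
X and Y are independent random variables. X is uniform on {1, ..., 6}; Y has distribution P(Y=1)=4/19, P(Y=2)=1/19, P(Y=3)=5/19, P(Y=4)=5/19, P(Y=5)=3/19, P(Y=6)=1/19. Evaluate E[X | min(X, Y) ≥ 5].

P(min(X, Y) ≥ 5) = 4/57.
Summing X·P(x,y) over outcomes with min(X, Y) ≥ 5 gives 22/57.
E[X | min(X, Y) ≥ 5] = (22/57) / (4/57) = 11/2.

11/2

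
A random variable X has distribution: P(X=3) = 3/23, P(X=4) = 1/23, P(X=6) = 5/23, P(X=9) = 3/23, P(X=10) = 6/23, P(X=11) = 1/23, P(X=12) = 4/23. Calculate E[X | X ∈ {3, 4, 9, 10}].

100/13

P(X ∈ {3, 4, 9, 10}) = 13/23.
Σ over the event: 3·3/23 + 4·1/23 + 9·3/23 + 10·6/23 = 100/23.
E[X | X ∈ {3, 4, 9, 10}] = (100/23) / (13/23) = 100/13.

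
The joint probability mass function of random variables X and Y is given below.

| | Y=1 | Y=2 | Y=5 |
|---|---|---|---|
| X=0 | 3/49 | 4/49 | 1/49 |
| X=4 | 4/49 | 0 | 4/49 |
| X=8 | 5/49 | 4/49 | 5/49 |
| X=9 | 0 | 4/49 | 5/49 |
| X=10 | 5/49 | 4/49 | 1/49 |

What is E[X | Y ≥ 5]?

111/16

P(Y ≥ 5) = 16/49.
Σ X·P over the event = 0·(1/49) + 4·(4/49) + 8·(5/49) + 9·(5/49) + 10·(1/49) = 111/49.
E[X | Y ≥ 5] = (111/49) / (16/49) = 111/16.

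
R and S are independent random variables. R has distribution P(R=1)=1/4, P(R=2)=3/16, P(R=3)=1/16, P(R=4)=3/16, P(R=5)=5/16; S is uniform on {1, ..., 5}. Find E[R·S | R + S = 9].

20

P(R + S = 9) = 1/10.
Summing RS·P(x,y) over outcomes with R + S = 9 gives 2.
E[R·S | R + S = 9] = (2) / (1/10) = 20.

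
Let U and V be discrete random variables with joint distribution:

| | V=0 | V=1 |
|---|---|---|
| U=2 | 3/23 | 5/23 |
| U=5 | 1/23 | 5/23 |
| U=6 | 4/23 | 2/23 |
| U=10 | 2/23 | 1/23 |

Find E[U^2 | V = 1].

317/13

P(V = 1) = 13/23.
Σ U^2·P over the event = 4·(5/23) + 25·(5/23) + 36·(2/23) + 100·(1/23) = 317/23.
E[U^2 | V = 1] = (317/23) / (13/23) = 317/13.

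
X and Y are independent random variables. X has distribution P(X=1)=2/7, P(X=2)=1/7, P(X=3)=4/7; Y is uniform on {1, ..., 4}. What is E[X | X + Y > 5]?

P(X + Y > 5) = 9/28.
Summing X·P(x,y) over outcomes with X + Y > 5 gives 13/14.
E[X | X + Y > 5] = (13/14) / (9/28) = 26/9.

26/9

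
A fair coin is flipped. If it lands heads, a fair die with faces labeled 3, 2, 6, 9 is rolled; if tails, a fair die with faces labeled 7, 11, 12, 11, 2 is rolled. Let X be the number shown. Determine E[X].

34/5

E[X | heads] = (3+2+6+9)/4 = 5.
E[X | tails] = (7+11+12+11+2)/5 = 43/5.
By the law of total expectation,
E[X] = (1/2)·(5) + (1/2)·(43/5) = 34/5.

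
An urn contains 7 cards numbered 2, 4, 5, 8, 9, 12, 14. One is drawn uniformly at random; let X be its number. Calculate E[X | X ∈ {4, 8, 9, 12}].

P(X ∈ {4, 8, 9, 12}) = 4/7.
Σ over the event: 4·1/7 + 8·1/7 + 9·1/7 + 12·1/7 = 33/7.
E[X | X ∈ {4, 8, 9, 12}] = (33/7) / (4/7) = 33/4.

33/4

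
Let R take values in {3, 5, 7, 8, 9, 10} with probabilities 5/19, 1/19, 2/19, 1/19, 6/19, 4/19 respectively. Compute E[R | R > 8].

P(R > 8) = 10/19.
Σ over the event: 9·6/19 + 10·4/19 = 94/19.
E[R | R > 8] = (94/19) / (10/19) = 47/5.

47/5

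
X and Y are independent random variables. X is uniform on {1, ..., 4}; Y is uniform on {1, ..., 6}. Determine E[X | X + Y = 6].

P(X + Y = 6) = 1/6.
Summing X·P(x,y) over outcomes with X + Y = 6 gives 5/12.
E[X | X + Y = 6] = (5/12) / (1/6) = 5/2.

5/2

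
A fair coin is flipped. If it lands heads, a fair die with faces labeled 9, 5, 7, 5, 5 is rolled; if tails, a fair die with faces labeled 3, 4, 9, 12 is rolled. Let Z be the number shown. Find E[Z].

E[Z | heads] = (9+5+7+5+5)/5 = 31/5.
E[Z | tails] = (3+4+9+12)/4 = 7.
E[Z] = (1/2)·(31/5) + (1/2)·(7) = 33/5.

33/5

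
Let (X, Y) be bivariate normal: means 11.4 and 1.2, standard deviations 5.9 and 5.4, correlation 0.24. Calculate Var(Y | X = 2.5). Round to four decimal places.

27.4804

Var(Y | X=x) = (1 − ρ²)·σ_Y².
Var(Y | X=2.5) = (5.4)²·(1 − (0.24)²) = 29.16·0.9424 = 27.4804.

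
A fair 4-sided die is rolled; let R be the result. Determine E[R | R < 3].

Given R < 3, R is equally likely to be any of {1, 2}.
E[R | R < 3] = (1 + 2) / 2 = 3/2.

3/2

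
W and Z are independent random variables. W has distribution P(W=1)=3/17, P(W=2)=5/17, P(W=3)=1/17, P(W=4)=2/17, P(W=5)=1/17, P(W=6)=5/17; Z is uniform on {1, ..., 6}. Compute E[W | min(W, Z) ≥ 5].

35/6

P(min(W, Z) ≥ 5) = 2/17.
Summing W·P(x,y) over outcomes with min(W, Z) ≥ 5 gives 35/51.
E[W | min(W, Z) ≥ 5] = (35/51) / (2/17) = 35/6.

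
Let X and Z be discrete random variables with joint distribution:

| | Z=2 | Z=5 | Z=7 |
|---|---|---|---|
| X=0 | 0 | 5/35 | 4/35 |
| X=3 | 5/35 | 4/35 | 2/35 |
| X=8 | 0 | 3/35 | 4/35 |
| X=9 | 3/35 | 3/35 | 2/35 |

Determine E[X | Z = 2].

21/4

P(Z = 2) = 8/35.
Σ X·P over the event = 3·(5/35) + 9·(3/35) = 6/5.
E[X | Z = 2] = (6/5) / (8/35) = 21/4.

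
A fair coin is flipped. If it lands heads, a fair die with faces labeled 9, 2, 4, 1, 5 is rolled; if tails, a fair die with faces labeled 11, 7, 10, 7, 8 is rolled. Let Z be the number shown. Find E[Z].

32/5

E[Z | heads] = (9+2+4+1+5)/5 = 21/5.
E[Z | tails] = (11+7+10+7+8)/5 = 43/5.
E[Z] = (1/2)·(21/5) + (1/2)·(43/5) = 32/5.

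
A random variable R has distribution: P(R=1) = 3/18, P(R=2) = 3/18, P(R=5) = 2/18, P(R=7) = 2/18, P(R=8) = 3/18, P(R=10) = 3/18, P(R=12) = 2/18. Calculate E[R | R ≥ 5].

P(R ≥ 5) = 2/3.
Σ over the event: 5·1/9 + 7·1/9 + 8·1/6 + 10·1/6 + 12·1/9 = 17/3.
E[R | R ≥ 5] = (17/3) / (2/3) = 17/2.

17/2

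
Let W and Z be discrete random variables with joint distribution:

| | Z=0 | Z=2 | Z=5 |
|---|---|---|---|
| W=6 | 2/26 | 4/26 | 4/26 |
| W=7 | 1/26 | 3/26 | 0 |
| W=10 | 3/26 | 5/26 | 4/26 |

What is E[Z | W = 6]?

P(W = 6) = 5/13.
Σ Z·P over the event = 0·(2/26) + 2·(4/26) + 5·(4/26) = 14/13.
E[Z | W = 6] = (14/13) / (5/13) = 14/5.

14/5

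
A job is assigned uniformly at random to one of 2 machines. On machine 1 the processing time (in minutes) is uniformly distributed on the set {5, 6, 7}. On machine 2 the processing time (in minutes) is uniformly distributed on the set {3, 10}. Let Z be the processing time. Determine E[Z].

25/4

E[Z | machine 1] = (5+6+7)/3 = 6.
E[Z | machine 2] = (3+10)/2 = 13/2.
By the law of total expectation,
E[Z] = (1/2)·(6) + (1/2)·(13/2) = 25/4.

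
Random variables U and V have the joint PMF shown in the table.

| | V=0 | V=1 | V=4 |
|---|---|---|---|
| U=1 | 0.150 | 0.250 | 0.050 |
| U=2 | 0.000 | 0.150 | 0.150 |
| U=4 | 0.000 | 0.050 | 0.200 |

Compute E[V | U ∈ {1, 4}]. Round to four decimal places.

P(U ∈ {1, 4}) = 0.700.
Σ V·P over the event = 0·(0.150) + 1·(0.250) + 4·(0.050) + 1·(0.050) + 4·(0.200) = 1.300.
E[V | U ∈ {1, 4}] = (1.300) / (0.700) = 1.8571.

1.8571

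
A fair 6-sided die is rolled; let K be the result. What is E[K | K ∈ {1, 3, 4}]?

8/3

P(K ∈ {1, 3, 4}) = 1/2.
Σ over the event: 1·1/6 + 3·1/6 + 4·1/6 = 4/3.
E[K | K ∈ {1, 3, 4}] = (4/3) / (1/2) = 8/3.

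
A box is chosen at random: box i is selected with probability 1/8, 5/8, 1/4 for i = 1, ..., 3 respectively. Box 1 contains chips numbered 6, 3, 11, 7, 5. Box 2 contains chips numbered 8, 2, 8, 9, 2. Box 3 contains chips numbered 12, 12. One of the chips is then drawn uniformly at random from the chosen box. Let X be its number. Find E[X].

297/40

E[X | box 1] = (6+3+11+7+5)/5 = 32/5.
E[X | box 2] = (8+2+8+9+2)/5 = 29/5.
E[X | box 3] = (12+12)/2 = 12.
E[X] = (1/8)·(32/5) + (5/8)·(29/5) + (1/4)·(12) = 297/40.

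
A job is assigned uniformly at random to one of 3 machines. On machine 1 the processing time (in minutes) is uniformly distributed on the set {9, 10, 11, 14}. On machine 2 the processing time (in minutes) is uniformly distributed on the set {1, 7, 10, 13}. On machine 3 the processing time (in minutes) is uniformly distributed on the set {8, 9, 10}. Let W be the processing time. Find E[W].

E[W | machine 1] = (9+10+11+14)/4 = 11.
E[W | machine 2] = (1+7+10+13)/4 = 31/4.
E[W | machine 3] = (8+9+10)/3 = 9.
By the law of total expectation,
E[W] = (1/3)·(11) + (1/3)·(31/4) + (1/3)·(9) = 37/4.

37/4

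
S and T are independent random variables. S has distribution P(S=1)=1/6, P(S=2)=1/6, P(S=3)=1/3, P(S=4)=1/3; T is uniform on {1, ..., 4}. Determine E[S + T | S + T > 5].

74/11

P(S + T > 5) = 11/24.
Summing (S+T)·P(x,y) over outcomes with S + T > 5 gives 37/12.
E[S + T | S + T > 5] = (37/12) / (11/24) = 74/11.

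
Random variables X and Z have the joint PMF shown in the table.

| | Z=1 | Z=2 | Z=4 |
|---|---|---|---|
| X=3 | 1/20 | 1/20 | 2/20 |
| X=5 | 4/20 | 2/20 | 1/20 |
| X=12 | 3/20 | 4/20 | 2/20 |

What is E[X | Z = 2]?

P(Z = 2) = 7/20.
Σ X·P over the event = 3·(1/20) + 5·(2/20) + 12·(4/20) = 61/20.
E[X | Z = 2] = (61/20) / (7/20) = 61/7.

61/7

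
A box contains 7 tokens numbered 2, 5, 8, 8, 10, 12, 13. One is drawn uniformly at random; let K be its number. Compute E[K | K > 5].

51/5

P(K > 5) = 5/7.
Σ over the event: 8·2/7 + 10·1/7 + 12·1/7 + 13·1/7 = 51/7.
E[K | K > 5] = (51/7) / (5/7) = 51/5.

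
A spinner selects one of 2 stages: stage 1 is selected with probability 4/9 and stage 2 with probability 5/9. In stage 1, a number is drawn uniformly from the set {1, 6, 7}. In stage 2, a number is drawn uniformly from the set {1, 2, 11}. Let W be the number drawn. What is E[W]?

14/3

E[W | stage 1] = (1+6+7)/3 = 14/3.
E[W | stage 2] = (1+2+11)/3 = 14/3.
By the law of total expectation,
E[W] = (4/9)·(14/3) + (5/9)·(14/3) = 14/3.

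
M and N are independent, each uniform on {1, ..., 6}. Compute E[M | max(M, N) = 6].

P(max(M, N) = 6) = 11/36.
Summing M·P(x,y) over outcomes with max(M, N) = 6 gives 17/12.
E[M | max(M, N) = 6] = (17/12) / (11/36) = 51/11.

51/11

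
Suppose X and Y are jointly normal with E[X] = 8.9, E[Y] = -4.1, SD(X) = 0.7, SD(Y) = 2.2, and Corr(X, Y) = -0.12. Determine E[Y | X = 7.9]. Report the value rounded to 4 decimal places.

For a bivariate normal, E[Y | X=x] = μ_Y + ρ·(σ_Y/σ_X)·(x − μ_X).
E[Y | X=7.9] = -4.1 + (-0.12)·(2.2/0.7)·(7.9 − (8.9)) = -4.1 + (-0.37714)·(-1) = -3.7229.

-3.7229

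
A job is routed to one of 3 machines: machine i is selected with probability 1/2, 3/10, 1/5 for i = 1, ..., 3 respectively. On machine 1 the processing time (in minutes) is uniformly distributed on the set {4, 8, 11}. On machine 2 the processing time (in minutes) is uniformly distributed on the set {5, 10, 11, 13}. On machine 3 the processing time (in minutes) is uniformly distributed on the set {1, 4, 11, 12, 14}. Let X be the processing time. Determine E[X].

E[X | machine 1] = (4+8+11)/3 = 23/3.
E[X | machine 2] = (5+10+11+13)/4 = 39/4.
E[X | machine 3] = (1+4+11+12+14)/5 = 42/5.
By the law of total expectation,
E[X] = (1/2)·(23/3) + (3/10)·(39/4) + (1/5)·(42/5) = 5063/600.

5063/600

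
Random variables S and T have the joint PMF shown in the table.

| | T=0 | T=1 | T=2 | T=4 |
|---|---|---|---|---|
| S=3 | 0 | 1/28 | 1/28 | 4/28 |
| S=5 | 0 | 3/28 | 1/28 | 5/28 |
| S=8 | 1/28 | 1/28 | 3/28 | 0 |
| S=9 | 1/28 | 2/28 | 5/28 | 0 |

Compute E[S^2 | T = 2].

P(T = 2) = 5/14.
Σ S^2·P over the event = 9·(1/28) + 25·(1/28) + 64·(3/28) + 81·(5/28) = 631/28.
E[S^2 | T = 2] = (631/28) / (5/14) = 631/10.

631/10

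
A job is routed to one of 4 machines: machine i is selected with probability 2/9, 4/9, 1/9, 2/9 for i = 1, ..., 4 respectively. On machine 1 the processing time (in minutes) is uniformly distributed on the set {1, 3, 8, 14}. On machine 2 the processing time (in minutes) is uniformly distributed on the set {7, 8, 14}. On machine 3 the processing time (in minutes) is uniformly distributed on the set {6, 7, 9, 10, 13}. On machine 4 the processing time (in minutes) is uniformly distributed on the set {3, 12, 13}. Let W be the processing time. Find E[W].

E[W | machine 1] = (1+3+8+14)/4 = 13/2.
E[W | machine 2] = (7+8+14)/3 = 29/3.
E[W | machine 3] = (6+7+9+10+13)/5 = 9.
E[W | machine 4] = (3+12+13)/3 = 28/3.
E[W] = (2/9)·(13/2) + (4/9)·(29/3) + (1/9)·(9) + (2/9)·(28/3) = 238/27.

238/27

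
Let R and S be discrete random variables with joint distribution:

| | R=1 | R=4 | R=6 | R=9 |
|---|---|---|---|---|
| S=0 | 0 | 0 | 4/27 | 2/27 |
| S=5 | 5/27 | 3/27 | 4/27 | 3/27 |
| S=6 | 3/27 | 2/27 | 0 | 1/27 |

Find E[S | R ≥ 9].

7/2

P(R ≥ 9) = 2/9.
Σ S·P over the event = 0·(2/27) + 5·(3/27) + 6·(1/27) = 7/9.
E[S | R ≥ 9] = (7/9) / (2/9) = 7/2.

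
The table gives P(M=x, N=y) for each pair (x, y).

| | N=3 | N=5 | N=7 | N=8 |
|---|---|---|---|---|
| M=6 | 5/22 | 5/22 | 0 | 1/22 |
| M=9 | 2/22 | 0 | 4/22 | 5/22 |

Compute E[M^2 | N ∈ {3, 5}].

87/2

P(N ∈ {3, 5}) = 6/11.
Summing M^2·P(M=x,N=y) over the conditioning event gives 261/11.
E[M^2 | N ∈ {3, 5}] = (261/11) / (6/11) = 87/2.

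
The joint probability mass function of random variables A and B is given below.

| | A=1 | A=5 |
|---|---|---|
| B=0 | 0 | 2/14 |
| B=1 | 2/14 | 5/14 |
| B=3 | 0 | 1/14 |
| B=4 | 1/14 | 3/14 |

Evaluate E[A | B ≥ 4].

4

P(B ≥ 4) = 2/7.
Σ A·P over the event = 1·(1/14) + 5·(3/14) = 8/7.
E[A | B ≥ 4] = (8/7) / (2/7) = 4.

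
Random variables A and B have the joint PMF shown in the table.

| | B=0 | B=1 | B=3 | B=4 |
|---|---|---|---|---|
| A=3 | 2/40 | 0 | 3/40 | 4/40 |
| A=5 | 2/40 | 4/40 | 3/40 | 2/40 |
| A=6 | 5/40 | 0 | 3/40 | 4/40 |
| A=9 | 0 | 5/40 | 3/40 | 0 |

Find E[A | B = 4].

23/5

P(B = 4) = 1/4.
Σ A·P over the event = 3·(4/40) + 5·(2/40) + 6·(4/40) = 23/20.
E[A | B = 4] = (23/20) / (1/4) = 23/5.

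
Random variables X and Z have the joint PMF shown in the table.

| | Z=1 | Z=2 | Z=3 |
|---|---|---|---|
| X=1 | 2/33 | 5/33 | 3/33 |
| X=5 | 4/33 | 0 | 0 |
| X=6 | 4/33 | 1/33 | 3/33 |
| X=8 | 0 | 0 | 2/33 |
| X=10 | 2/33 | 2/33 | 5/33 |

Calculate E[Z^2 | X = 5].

1

P(X = 5) = 4/33.
Summing Z^2·P(X=x,Z=y) over the conditioning event gives 4/33.
E[Z^2 | X = 5] = (4/33) / (4/33) = 1.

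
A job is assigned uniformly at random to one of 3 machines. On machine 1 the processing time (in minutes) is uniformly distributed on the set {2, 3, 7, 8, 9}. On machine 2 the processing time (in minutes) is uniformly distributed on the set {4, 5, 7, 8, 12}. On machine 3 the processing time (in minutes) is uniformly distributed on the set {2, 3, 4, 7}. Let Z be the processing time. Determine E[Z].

17/3

E[Z | machine 1] = (2+3+7+8+9)/5 = 29/5.
E[Z | machine 2] = (4+5+7+8+12)/5 = 36/5.
E[Z | machine 3] = (2+3+4+7)/4 = 4.
E[Z] = (1/3)·(29/5) + (1/3)·(36/5) + (1/3)·(4) = 17/3.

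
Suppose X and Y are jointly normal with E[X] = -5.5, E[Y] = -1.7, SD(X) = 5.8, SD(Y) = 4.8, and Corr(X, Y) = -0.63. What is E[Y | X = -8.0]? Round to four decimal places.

-0.3966

For a bivariate normal, E[Y | X=x] = μ_Y + ρ·(σ_Y/σ_X)·(x − μ_X).
E[Y | X=-8.0] = -1.7 + (-0.63)·(4.8/5.8)·(-8.0 − (-5.5)) = -1.7 + (-0.52138)·(-2.5) = -0.3966.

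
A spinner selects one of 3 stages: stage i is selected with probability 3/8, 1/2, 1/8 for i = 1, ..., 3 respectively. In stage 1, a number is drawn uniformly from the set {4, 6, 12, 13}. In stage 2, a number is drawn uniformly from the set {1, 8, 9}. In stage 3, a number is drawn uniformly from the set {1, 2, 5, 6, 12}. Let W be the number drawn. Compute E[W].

E[W | stage 1] = (4+6+12+13)/4 = 35/4.
E[W | stage 2] = (1+8+9)/3 = 6.
E[W | stage 3] = (1+2+5+6+12)/5 = 26/5.
E[W] = (3/8)·(35/4) + (1/2)·(6) + (1/8)·(26/5) = 1109/160.

1109/160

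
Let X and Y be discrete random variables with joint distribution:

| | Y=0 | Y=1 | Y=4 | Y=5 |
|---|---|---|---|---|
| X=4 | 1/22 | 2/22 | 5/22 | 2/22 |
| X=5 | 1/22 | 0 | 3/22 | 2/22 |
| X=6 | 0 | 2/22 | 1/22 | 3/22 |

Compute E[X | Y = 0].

P(Y = 0) = 1/11.
Σ X·P over the event = 4·(1/22) + 5·(1/22) = 9/22.
E[X | Y = 0] = (9/22) / (1/11) = 9/2.

9/2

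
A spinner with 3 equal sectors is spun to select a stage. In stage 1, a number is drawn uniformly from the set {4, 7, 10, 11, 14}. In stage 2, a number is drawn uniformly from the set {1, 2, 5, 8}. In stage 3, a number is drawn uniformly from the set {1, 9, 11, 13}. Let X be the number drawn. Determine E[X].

217/30

E[X | stage 1] = (4+7+10+11+14)/5 = 46/5.
E[X | stage 2] = (1+2+5+8)/4 = 4.
E[X | stage 3] = (1+9+11+13)/4 = 17/2.
E[X] = (1/3)·(46/5) + (1/3)·(4) + (1/3)·(17/2) = 217/30.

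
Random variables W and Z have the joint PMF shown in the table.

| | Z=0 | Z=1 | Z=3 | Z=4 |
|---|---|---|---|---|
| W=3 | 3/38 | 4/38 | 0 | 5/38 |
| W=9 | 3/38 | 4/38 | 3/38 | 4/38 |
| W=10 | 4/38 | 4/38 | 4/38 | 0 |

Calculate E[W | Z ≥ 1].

103/14

P(Z ≥ 1) = 14/19.
Σ W·P over the event = 3·(4/38) + 3·(5/38) + 9·(4/38) + 9·(3/38) + 9·(4/38) + 10·(4/38) + 10·(4/38) = 103/19.
E[W | Z ≥ 1] = (103/19) / (14/19) = 103/14.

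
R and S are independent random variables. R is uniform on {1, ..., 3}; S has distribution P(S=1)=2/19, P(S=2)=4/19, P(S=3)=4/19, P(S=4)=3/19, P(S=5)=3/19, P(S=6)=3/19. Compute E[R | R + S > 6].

7/3

P(R + S > 6) = 6/19.
Summing R·P(x,y) over outcomes with R + S > 6 gives 14/19.
E[R | R + S > 6] = (14/19) / (6/19) = 7/3.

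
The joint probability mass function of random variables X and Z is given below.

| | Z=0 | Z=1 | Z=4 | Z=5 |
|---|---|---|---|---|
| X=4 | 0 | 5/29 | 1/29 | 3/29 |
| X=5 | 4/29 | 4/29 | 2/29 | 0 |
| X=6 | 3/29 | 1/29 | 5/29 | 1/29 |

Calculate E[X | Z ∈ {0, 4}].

82/15

P(Z ∈ {0, 4}) = 15/29.
Σ X·P over the event = 4·(1/29) + 5·(4/29) + 5·(2/29) + 6·(3/29) + 6·(5/29) = 82/29.
E[X | Z ∈ {0, 4}] = (82/29) / (15/29) = 82/15.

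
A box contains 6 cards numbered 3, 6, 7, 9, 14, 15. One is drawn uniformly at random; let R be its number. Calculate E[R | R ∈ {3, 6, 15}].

8

P(R ∈ {3, 6, 15}) = 1/2.
Σ over the event: 3·1/6 + 6·1/6 + 15·1/6 = 4.
E[R | R ∈ {3, 6, 15}] = (4) / (1/2) = 8.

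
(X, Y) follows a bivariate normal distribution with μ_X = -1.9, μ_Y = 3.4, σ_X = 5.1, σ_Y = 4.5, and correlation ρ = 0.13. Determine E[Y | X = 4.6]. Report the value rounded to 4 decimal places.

4.1456

E[Y | X=x] = μ_Y + ρ(σ_Y/σ_X)(x − μ_X) for jointly normal variables.
E[Y | X=4.6] = 3.4 + (0.13)·(4.5/5.1)·(4.6 − (-1.9)) = 3.4 + (0.11471)·(6.5) = 4.1456.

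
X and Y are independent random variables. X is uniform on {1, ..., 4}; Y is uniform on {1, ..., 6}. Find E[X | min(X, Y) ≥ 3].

P(min(X, Y) ≥ 3) = 1/3.
Summing X·P(x,y) over outcomes with min(X, Y) ≥ 3 gives 7/6.
E[X | min(X, Y) ≥ 3] = (7/6) / (1/3) = 7/2.

7/2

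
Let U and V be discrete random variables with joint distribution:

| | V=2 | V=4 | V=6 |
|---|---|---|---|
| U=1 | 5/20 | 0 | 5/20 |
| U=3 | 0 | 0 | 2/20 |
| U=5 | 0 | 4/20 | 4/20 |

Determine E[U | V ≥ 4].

17/5

P(V ≥ 4) = 3/4.
Σ U·P over the event = 1·(5/20) + 3·(2/20) + 5·(4/20) + 5·(4/20) = 51/20.
E[U | V ≥ 4] = (51/20) / (3/4) = 17/5.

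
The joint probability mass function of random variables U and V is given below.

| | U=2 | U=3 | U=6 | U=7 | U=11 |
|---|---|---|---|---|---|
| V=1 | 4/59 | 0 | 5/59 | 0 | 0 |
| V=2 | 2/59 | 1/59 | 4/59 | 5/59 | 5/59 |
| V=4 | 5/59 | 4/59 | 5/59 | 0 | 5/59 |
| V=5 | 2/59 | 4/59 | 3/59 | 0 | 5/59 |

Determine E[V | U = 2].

38/13

P(U = 2) = 13/59.
Σ V·P over the event = 1·(4/59) + 2·(2/59) + 4·(5/59) + 5·(2/59) = 38/59.
E[V | U = 2] = (38/59) / (13/59) = 38/13.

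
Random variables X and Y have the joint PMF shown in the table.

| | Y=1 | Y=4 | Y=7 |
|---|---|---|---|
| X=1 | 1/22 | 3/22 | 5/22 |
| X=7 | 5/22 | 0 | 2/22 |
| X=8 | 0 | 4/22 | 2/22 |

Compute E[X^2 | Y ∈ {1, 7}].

159/5

P(Y ∈ {1, 7}) = 15/22.
Σ X^2·P over the event = 1·(1/22) + 1·(5/22) + 49·(5/22) + 49·(2/22) + 64·(2/22) = 477/22.
E[X^2 | Y ∈ {1, 7}] = (477/22) / (15/22) = 159/5.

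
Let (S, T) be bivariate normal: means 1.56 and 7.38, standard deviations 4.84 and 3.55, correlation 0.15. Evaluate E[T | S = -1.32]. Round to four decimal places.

7.0631

The regression of T on S has slope ρ·σ_T/σ_S and passes through (μ_S, μ_T).
E[T | S=-1.32] = 7.38 + (0.15)·(3.55/4.84)·(-1.32 − (1.56)) = 7.38 + (0.11002)·(-2.88) = 7.0631.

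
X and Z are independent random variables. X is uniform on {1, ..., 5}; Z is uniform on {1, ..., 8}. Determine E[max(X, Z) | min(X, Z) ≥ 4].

Outcomes with min(X, Z) ≥ 4: (4,4), (4,5), (4,6), (4,7), (4,8), (5,4), (5,5), (5,6), (5,7), (5,8), each with probability 1/40.
E[max(X, Z) | min(X, Z) ≥ 4] = (4 + 5 + 6 + 7 + 8 + 5 + 5 + 6 + 7 + 8) / 10 = 61/10.

61/10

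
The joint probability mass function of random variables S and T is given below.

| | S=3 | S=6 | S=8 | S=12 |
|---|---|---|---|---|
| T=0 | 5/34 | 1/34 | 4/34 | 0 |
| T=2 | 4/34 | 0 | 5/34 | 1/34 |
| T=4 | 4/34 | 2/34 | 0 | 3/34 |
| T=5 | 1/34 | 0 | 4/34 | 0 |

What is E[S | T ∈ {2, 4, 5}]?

53/8

P(T ∈ {2, 4, 5}) = 12/17.
Σ S·P over the event = 3·(4/34) + 3·(4/34) + 3·(1/34) + 6·(2/34) + 8·(5/34) + 8·(4/34) + 12·(1/34) + 12·(3/34) = 159/34.
E[S | T ∈ {2, 4, 5}] = (159/34) / (12/17) = 53/8.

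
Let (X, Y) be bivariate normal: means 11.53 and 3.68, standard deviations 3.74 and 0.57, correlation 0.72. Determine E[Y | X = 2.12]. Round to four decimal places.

2.6474

The regression of Y on X has slope ρ·σ_Y/σ_X and passes through (μ_X, μ_Y).
E[Y | X=2.12] = 3.68 + (0.72)·(0.57/3.74)·(2.12 − (11.53)) = 3.68 + (0.10973)·(-9.41) = 2.6474.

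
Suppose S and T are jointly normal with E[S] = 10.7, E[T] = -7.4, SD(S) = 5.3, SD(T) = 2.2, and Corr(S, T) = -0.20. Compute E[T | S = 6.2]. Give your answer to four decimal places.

For a bivariate normal, E[T | S=x] = μ_T + ρ·(σ_T/σ_S)·(x − μ_S).
E[T | S=6.2] = -7.4 + (-0.20)·(2.2/5.3)·(6.2 − (10.7)) = -7.4 + (-0.083019)·(-4.5) = -7.0264.

-7.0264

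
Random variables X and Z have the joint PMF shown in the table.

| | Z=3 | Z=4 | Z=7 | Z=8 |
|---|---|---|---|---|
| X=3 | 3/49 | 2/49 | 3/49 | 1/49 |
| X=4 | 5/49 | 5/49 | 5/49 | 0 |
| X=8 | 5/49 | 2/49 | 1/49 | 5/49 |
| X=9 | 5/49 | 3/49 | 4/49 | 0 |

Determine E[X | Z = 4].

23/4

P(Z = 4) = 12/49.
Σ X·P over the event = 3·(2/49) + 4·(5/49) + 8·(2/49) + 9·(3/49) = 69/49.
E[X | Z = 4] = (69/49) / (12/49) = 23/4.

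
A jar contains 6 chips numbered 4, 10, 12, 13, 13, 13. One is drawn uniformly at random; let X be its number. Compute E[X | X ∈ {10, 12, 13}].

61/5

P(X ∈ {10, 12, 13}) = 5/6.
Σ over the event: 10·1/6 + 12·1/6 + 13·1/2 = 61/6.
E[X | X ∈ {10, 12, 13}] = (61/6) / (5/6) = 61/5.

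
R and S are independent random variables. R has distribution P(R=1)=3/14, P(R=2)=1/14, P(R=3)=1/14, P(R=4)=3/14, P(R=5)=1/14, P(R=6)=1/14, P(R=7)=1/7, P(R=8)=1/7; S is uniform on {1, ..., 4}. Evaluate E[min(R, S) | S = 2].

25/14

P(S = 2) = 1/4.
Summing min(R,S)·P(x,y) over outcomes with S = 2 gives 25/56.
E[min(R, S) | S = 2] = (25/56) / (1/4) = 25/14.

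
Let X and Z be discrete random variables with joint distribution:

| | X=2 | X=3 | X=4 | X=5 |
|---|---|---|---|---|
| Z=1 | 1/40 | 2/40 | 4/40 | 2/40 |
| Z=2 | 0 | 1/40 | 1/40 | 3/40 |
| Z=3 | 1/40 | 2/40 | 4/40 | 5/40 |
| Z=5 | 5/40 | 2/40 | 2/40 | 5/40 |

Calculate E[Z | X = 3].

P(X = 3) = 7/40.
Σ Z·P over the event = 1·(2/40) + 2·(1/40) + 3·(2/40) + 5·(2/40) = 1/2.
E[Z | X = 3] = (1/2) / (7/40) = 20/7.

20/7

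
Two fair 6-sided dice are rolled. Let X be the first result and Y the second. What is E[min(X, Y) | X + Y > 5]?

3

P(X + Y > 5) = 13/18.
Summing min(X,Y)·P(x,y) over outcomes with X + Y > 5 gives 13/6.
E[min(X, Y) | X + Y > 5] = (13/6) / (13/18) = 3.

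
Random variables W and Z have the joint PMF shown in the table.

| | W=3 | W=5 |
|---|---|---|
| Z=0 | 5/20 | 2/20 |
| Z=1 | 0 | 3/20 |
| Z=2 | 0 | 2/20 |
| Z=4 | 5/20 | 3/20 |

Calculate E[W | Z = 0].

25/7

P(Z = 0) = 7/20.
Σ W·P over the event = 3·(5/20) + 5·(2/20) = 5/4.
E[W | Z = 0] = (5/4) / (7/20) = 25/7.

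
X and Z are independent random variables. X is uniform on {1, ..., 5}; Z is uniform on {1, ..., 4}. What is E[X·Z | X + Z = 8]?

Outcomes with X + Z = 8: (4,4), (5,3), each with probability 1/20.
E[X·Z | X + Z = 8] = (16 + 15) / 2 = 31/2.

31/2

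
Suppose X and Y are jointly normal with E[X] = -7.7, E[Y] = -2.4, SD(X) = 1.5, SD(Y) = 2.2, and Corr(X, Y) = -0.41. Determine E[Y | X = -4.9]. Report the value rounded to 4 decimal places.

The regression of Y on X has slope ρ·σ_Y/σ_X and passes through (μ_X, μ_Y).
E[Y | X=-4.9] = -2.4 + (-0.41)·(2.2/1.5)·(-4.9 − (-7.7)) = -2.4 + (-0.60133)·(2.8) = -4.0837.

-4.0837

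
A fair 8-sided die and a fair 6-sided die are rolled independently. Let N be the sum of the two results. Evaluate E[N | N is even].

P(N is even) = 1/2.
Σ over the event: 2·1/48 + 4·1/16 + 6·5/48 + 8·1/8 + 10·5/48 + 12·1/16 + 14·1/48 = 4.
E[N | N is even] = (4) / (1/2) = 8.

8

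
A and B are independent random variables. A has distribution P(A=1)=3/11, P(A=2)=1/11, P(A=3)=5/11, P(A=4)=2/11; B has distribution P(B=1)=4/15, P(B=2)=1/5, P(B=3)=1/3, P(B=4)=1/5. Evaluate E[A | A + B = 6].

105/34

P(A + B = 6) = 34/165.
Summing A·P(x,y) over outcomes with A + B = 6 gives 7/11.
E[A | A + B = 6] = (7/11) / (34/165) = 105/34.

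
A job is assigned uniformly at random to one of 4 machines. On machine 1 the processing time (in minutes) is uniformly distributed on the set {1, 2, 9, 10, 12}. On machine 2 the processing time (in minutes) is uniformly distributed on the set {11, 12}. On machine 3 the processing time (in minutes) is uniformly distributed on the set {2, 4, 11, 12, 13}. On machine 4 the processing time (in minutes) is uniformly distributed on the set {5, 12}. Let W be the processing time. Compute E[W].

E[W | machine 1] = (1+2+9+10+12)/5 = 34/5.
E[W | machine 2] = (11+12)/2 = 23/2.
E[W | machine 3] = (2+4+11+12+13)/5 = 42/5.
E[W | machine 4] = (5+12)/2 = 17/2.
By the law of total expectation,
E[W] = (1/4)·(34/5) + (1/4)·(23/2) + (1/4)·(42/5) + (1/4)·(17/2) = 44/5.

44/5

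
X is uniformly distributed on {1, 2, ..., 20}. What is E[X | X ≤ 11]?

Given X ≤ 11, X is equally likely to be any of {1, 2, 3, 4, 5, 6, 7, 8, 9, 10, 11}.
E[X | X ≤ 11] = (1 + 2 + 3 + 4 + 5 + 6 + 7 + 8 + 9 + 10 + 11) / 11 = 6.

6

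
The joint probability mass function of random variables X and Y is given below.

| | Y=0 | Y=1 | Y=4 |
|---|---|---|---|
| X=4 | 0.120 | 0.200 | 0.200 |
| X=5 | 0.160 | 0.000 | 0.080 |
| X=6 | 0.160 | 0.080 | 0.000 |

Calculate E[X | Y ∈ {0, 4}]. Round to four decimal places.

4.7778

P(Y ∈ {0, 4}) = 0.720.
Σ X·P over the event = 4·(0.120) + 4·(0.200) + 5·(0.160) + 5·(0.080) + 6·(0.160) = 3.440.
E[X | Y ∈ {0, 4}] = (3.440) / (0.720) = 4.7778.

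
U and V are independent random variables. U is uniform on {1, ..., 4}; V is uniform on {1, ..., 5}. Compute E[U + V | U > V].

Outcomes with U > V: (2,1), (3,1), (3,2), (4,1), (4,2), (4,3), each with probability 1/20.
E[U + V | U > V] = (3 + 4 + 5 + 5 + 6 + 7) / 6 = 5.

5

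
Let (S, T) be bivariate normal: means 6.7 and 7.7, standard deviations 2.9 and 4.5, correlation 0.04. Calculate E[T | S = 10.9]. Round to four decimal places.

For a bivariate normal, E[T | S=x] = μ_T + ρ·(σ_T/σ_S)·(x − μ_S).
E[T | S=10.9] = 7.7 + (0.04)·(4.5/2.9)·(10.9 − (6.7)) = 7.7 + (0.062069)·(4.2) = 7.9607.

7.9607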